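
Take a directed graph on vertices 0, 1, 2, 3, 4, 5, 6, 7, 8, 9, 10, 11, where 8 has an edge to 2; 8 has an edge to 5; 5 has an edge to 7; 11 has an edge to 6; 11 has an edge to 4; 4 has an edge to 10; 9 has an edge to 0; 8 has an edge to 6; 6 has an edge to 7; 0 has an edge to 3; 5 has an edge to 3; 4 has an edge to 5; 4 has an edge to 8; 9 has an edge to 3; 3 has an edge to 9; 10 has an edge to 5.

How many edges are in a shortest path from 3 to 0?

2

Distance 0: 3.
Distance 1: 9.
Distance 2: 0 — contains 0.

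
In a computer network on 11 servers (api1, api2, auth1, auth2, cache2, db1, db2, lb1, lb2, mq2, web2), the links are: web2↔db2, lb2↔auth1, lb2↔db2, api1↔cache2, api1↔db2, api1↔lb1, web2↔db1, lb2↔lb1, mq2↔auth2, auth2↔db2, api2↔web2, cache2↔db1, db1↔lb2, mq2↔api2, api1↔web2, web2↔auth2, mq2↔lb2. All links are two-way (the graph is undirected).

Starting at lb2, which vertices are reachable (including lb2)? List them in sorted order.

Start at lb2.
Its neighbours: auth1, db1, db2, lb1, mq2.
Then their neighbours: api1, api2, auth2, cache2, web2.
Every vertex is now reached.

api1, api2, auth1, auth2, cache2, db1, db2, lb1, lb2, mq2, web2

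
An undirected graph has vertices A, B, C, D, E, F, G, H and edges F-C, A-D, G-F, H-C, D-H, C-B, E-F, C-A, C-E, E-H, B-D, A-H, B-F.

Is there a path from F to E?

Explore from F.
Distance 1: reach B, C, E, G.
Found E.

Yes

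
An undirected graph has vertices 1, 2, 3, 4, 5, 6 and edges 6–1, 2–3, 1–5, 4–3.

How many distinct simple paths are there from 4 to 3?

4–3

1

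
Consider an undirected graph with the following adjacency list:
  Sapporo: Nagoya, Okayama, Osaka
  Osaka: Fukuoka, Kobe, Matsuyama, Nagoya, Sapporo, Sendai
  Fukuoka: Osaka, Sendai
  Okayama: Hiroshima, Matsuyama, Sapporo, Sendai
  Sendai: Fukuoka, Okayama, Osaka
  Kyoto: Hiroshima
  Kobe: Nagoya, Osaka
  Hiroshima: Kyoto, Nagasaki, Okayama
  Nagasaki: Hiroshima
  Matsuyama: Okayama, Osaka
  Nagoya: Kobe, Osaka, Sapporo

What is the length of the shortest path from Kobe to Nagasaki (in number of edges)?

5

Distance 0: Kobe.
Distance 1: Nagoya, Osaka.
Distance 2: Fukuoka, Matsuyama, Sapporo, Sendai.
Distance 3: Okayama.
Distance 4: Hiroshima.
Distance 5: Kyoto, Nagasaki — contains Nagasaki.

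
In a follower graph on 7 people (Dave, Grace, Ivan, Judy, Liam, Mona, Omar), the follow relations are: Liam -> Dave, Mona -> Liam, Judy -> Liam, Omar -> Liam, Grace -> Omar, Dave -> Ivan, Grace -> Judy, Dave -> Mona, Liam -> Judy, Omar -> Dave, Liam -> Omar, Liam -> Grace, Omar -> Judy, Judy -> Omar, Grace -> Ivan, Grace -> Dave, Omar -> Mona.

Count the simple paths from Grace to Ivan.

Grace→Dave→Ivan
Grace→Ivan
Grace→Judy→Liam→Dave→Ivan
Grace→Judy→Liam→Omar→Dave→Ivan
Grace→Judy→Omar→Dave→Ivan
Grace→Judy→Omar→Liam→Dave→Ivan
Grace→Judy→Omar→Mona→Liam→Dave→Ivan
Grace→Omar→Dave→Ivan
Grace→Omar→Judy→Liam→Dave→Ivan
Grace→Omar→Liam→Dave→Ivan
Grace→Omar→Mona→Liam→Dave→Ivan

11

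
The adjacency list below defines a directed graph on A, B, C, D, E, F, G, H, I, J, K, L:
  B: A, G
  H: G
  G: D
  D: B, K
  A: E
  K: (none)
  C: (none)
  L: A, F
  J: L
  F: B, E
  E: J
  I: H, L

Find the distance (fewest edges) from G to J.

Distance 0: G.
Distance 1: D.
Distance 2: B, K.
Distance 3: A.
Distance 4: E.
Distance 5: J — contains J.

5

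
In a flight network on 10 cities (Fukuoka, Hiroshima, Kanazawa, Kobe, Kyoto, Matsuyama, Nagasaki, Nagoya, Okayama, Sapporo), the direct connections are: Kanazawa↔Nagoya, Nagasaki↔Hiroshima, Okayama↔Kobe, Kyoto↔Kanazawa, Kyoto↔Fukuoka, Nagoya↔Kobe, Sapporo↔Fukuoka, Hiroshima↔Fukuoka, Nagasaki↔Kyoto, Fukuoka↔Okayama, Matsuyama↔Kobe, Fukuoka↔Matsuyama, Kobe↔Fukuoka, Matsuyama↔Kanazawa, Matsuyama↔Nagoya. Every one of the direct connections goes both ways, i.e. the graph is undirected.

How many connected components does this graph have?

1

From Fukuoka: component {Fukuoka, Hiroshima, Kanazawa, Kobe, Kyoto, Matsuyama, Nagasaki, Nagoya, Okayama, Sapporo}.
That's 1 component.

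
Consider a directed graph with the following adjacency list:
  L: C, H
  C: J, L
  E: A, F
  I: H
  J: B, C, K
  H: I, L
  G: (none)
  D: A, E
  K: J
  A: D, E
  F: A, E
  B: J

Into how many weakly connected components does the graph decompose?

From A: component {A, D, E, F}.
From B: component {B, C, H, I, J, K, L}.
From G: component {G}.
That's 3 components.

3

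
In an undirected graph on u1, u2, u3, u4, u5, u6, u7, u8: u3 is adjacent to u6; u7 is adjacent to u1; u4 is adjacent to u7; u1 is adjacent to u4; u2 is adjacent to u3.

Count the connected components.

From u1: component {u1, u4, u7}.
From u2: component {u2, u3, u6}.
From u5: component {u5}.
From u8: component {u8}.
That's 4 components.

4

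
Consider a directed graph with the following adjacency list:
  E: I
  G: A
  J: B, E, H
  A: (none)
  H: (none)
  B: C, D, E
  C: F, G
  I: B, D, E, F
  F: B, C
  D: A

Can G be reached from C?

Explore from C.
Distance 1: reach F, G.
Found G.

Yes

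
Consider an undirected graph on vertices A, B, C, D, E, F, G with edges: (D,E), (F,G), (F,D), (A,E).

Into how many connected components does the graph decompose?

3

From A: component {A, D, E, F, G}.
From B: component {B}.
From C: component {C}.
That's 3 components.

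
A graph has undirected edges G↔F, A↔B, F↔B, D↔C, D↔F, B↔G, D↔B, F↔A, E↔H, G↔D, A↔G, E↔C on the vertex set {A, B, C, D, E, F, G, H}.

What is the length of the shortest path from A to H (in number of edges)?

5

Distance 0: A.
Distance 1: B, F, G.
Distance 2: D.
Distance 3: C.
Distance 4: E.
Distance 5: H — contains H.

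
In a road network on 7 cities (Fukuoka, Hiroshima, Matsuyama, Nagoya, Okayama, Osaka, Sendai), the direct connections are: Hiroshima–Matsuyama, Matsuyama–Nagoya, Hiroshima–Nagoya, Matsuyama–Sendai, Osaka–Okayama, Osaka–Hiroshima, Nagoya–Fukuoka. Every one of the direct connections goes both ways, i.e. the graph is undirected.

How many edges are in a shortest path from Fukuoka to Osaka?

3

Distance 0: Fukuoka.
Distance 1: Nagoya.
Distance 2: Hiroshima, Matsuyama.
Distance 3: Osaka, Sendai — contains Osaka.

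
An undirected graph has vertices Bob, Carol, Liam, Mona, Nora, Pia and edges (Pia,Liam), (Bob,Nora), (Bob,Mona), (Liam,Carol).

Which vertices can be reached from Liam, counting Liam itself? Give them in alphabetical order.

Start at Liam.
Its neighbours: Carol, Pia.
Nothing further is reachable.

Carol, Liam, Pia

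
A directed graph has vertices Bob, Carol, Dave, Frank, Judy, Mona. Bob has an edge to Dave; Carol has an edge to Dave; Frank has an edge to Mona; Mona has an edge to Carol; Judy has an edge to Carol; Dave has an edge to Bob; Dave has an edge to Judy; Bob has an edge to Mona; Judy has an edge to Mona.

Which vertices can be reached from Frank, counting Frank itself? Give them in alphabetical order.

Start at Frank.
Its neighbours: Mona.
Then their neighbours: Carol.
Then next layer: Dave.
Then next layer: Bob, Judy.
Every vertex is now reached.

Bob, Carol, Dave, Frank, Judy, Mona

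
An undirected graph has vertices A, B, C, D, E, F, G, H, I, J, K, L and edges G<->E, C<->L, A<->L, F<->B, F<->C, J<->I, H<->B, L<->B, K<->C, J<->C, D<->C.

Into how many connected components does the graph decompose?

From A: component {A, B, C, D, F, H, I, J, K, L}.
From E: component {E, G}.
That's 2 components.

2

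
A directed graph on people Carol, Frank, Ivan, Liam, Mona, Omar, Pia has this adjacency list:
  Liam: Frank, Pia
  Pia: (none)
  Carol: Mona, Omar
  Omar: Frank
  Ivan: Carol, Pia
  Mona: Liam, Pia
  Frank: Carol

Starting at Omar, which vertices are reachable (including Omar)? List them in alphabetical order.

Start at Omar.
Its neighbours: Frank.
Then their neighbours: Carol.
Then next layer: Mona.
Then next layer: Liam, Pia.
Nothing further is reachable.

Carol, Frank, Liam, Mona, Omar, Pia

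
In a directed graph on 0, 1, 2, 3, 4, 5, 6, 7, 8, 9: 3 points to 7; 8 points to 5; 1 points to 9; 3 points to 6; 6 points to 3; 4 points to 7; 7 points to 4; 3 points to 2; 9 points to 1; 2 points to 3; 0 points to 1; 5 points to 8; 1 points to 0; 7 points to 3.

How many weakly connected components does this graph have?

From 0: component {0, 1, 9}.
From 2: component {2, 3, 4, 6, 7}.
From 5: component {5, 8}.
That's 3 components.

3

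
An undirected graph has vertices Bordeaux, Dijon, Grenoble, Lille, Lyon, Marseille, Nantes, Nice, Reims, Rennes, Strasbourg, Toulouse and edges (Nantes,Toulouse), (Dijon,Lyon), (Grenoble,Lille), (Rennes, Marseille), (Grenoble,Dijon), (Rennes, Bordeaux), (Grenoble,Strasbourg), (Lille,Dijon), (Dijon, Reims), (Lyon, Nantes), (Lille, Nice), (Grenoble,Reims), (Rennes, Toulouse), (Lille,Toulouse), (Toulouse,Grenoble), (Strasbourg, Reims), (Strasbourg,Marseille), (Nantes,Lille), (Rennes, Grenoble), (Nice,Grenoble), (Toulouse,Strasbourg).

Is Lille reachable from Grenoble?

Yes

Explore from Grenoble.
Distance 1: reach Dijon, Lille, Nice, Reims, Rennes, Strasbourg, Toulouse.
Found Lille.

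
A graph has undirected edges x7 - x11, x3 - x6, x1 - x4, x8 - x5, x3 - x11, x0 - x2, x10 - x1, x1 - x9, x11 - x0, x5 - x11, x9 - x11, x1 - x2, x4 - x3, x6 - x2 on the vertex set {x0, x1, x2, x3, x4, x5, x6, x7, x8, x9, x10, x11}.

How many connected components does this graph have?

From x0: component {x0, x1, x2, x3, x4, x5, x6, x7, x8, x9, x10, x11}.
That's 1 component.

1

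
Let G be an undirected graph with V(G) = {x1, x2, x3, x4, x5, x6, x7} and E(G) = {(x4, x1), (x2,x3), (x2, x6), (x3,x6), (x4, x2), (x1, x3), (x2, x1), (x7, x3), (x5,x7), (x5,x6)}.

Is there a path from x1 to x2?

Yes

Explore from x1.
Distance 1: reach x2, x3, x4.
Found x2.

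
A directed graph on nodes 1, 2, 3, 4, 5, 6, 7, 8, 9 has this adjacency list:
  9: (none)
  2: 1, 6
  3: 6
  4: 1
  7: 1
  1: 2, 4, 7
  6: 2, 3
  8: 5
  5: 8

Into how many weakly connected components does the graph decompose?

3

From 1: component {1, 2, 3, 4, 6, 7}.
From 5: component {5, 8}.
From 9: component {9}.
That's 3 components.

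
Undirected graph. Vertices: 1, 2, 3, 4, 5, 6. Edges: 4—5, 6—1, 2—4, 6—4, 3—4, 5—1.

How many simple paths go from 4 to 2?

4–2

1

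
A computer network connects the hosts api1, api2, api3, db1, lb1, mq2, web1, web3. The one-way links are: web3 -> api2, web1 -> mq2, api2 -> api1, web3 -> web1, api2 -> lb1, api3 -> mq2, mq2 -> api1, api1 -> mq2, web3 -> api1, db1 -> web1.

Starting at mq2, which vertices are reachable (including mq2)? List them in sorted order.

Start at mq2.
Its neighbours: api1.
Nothing further is reachable.

api1, mq2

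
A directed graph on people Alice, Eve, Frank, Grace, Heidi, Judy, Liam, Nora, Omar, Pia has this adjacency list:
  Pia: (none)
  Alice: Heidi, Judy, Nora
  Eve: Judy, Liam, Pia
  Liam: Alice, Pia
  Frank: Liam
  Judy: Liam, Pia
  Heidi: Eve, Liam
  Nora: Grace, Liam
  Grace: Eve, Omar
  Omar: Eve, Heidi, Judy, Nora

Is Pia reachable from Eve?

Explore from Eve.
Distance 1: reach Judy, Liam, Pia.
Found Pia.

Yes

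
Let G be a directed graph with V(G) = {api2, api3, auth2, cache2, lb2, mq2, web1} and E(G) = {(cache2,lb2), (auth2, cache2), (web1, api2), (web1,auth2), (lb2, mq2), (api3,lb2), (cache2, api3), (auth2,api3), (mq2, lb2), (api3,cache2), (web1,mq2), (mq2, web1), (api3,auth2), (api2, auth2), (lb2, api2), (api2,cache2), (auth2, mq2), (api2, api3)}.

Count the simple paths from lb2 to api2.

2

lb2→api2
lb2→mq2→web1→api2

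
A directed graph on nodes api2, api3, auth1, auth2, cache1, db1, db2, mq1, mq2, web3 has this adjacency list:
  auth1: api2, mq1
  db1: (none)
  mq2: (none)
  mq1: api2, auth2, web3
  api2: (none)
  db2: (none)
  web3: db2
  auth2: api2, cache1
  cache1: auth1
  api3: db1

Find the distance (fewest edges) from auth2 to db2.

5

Distance 0: auth2.
Distance 1: api2, cache1.
Distance 2: auth1.
Distance 3: mq1.
Distance 4: web3.
Distance 5: db2 — contains db2.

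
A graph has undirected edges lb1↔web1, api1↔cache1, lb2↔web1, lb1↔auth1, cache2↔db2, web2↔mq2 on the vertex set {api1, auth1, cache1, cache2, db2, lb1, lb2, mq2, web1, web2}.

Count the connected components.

From api1: component {api1, cache1}.
From auth1: component {auth1, lb1, lb2, web1}.
From cache2: component {cache2, db2}.
From mq2: component {mq2, web2}.
That's 4 components.

4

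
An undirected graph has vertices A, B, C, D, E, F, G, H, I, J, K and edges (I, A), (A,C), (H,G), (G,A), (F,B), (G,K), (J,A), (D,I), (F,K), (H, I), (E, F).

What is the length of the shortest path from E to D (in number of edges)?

Distance 0: E.
Distance 1: F.
Distance 2: B, K.
Distance 3: G.
Distance 4: A, H.
Distance 5: C, I, J.
Distance 6: D — contains D.

6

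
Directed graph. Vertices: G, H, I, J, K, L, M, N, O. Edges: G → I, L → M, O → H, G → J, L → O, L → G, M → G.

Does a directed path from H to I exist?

H has no outgoing edges, so nothing is reachable from it.

No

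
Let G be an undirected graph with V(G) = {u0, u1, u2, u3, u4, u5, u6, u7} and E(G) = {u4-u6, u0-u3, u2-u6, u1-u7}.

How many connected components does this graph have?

4

From u0: component {u0, u3}.
From u1: component {u1, u7}.
From u2: component {u2, u4, u6}.
From u5: component {u5}.
That's 4 components.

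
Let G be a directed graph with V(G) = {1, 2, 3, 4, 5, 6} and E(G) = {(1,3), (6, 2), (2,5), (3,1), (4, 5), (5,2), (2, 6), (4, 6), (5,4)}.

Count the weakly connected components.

2

From 1: component {1, 3}.
From 2: component {2, 4, 5, 6}.
That's 2 components.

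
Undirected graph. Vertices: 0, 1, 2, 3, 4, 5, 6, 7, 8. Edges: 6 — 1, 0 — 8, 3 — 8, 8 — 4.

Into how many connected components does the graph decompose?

From 0: component {0, 3, 4, 8}.
From 1: component {1, 6}.
From 2: component {2}.
From 5: component {5}.
From 7: component {7}.
That's 5 components.

5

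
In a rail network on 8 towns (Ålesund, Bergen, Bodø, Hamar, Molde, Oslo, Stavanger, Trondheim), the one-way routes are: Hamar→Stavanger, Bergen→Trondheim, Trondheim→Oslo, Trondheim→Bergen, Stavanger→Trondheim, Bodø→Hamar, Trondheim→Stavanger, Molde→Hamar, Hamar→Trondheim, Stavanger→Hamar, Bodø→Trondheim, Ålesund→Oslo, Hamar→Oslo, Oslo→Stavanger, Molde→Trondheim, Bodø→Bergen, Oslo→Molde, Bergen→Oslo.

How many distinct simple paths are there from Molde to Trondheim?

4

Molde→Hamar→Oslo→Stavanger→Trondheim
Molde→Hamar→Stavanger→Trondheim
Molde→Hamar→Trondheim
Molde→Trondheim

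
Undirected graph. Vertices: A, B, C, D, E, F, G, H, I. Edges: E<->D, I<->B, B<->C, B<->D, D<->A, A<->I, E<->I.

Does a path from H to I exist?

No

H has no edges, so nothing is reachable from it.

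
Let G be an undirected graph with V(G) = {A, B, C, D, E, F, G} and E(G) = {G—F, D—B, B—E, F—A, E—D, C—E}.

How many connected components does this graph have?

From A: component {A, F, G}.
From B: component {B, C, D, E}.
That's 2 components.

2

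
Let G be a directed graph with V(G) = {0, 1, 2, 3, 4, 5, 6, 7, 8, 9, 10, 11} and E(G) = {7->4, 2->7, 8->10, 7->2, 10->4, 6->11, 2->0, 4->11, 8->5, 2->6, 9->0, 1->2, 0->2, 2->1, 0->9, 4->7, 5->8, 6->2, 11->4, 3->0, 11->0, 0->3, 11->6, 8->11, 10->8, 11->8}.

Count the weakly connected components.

From 0: component {0, 1, 2, 3, 4, 5, 6, 7, 8, 9, 10, 11}.
That's 1 component.

1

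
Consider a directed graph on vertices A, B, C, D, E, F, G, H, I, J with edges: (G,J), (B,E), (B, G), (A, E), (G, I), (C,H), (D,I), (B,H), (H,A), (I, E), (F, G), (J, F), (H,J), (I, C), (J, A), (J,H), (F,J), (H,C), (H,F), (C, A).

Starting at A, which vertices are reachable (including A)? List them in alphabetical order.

Start at A.
Its neighbours: E.
Nothing further is reachable.

A, E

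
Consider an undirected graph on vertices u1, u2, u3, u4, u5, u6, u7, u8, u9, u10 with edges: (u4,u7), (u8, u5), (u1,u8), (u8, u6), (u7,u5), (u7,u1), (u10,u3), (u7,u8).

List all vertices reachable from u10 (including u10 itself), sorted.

Start at u10.
Its neighbours: u3.
Nothing further is reachable.

u3, u10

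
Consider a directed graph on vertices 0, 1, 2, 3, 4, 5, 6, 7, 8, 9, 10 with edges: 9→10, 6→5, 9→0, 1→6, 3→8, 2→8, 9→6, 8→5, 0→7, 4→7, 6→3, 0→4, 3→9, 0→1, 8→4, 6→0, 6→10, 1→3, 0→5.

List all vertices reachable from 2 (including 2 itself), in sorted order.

2, 4, 5, 7, 8

Start at 2.
Its neighbours: 8.
Then their neighbours: 4, 5.
Then next layer: 7.
Nothing further is reachable.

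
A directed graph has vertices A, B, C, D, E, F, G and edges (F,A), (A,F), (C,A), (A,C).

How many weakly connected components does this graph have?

5

From A: component {A, C, F}.
From B: component {B}.
From D: component {D}.
From E: component {E}.
From G: component {G}.
That's 5 components.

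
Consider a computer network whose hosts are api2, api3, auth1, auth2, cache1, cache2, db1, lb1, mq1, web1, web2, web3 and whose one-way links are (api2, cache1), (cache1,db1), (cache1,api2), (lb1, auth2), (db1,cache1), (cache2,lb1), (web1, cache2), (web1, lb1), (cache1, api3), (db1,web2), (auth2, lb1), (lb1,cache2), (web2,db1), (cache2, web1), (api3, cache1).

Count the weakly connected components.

5

From api2: component {api2, api3, cache1, db1, web2}.
From auth1: component {auth1}.
From auth2: component {auth2, cache2, lb1, web1}.
From mq1: component {mq1}.
From web3: component {web3}.
That's 5 components.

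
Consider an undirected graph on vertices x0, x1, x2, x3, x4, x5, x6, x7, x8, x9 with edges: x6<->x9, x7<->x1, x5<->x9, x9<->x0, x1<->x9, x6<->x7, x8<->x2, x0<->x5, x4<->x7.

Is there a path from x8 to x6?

No

Explore from x8.
Distance 1: reach x2.
The search is exhausted without reaching x6; it lies in a different component.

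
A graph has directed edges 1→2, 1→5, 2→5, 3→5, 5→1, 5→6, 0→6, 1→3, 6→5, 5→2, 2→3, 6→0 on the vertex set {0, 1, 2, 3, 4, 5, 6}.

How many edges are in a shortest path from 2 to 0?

3

Distance 0: 2.
Distance 1: 3, 5.
Distance 2: 1, 6.
Distance 3: 0 — contains 0.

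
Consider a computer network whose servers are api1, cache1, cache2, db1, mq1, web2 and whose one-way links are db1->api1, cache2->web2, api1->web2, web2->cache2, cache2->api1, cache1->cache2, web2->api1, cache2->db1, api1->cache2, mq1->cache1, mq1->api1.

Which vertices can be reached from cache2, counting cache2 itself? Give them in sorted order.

api1, cache2, db1, web2

Start at cache2.
Its neighbours: api1, db1, web2.
Nothing further is reachable.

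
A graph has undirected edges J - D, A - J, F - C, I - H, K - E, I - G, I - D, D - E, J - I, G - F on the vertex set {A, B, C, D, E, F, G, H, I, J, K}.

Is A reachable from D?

Explore from D.
Distance 1: reach E, I, J.
Distance 2: reach A, G, H, K.
Found A.

Yes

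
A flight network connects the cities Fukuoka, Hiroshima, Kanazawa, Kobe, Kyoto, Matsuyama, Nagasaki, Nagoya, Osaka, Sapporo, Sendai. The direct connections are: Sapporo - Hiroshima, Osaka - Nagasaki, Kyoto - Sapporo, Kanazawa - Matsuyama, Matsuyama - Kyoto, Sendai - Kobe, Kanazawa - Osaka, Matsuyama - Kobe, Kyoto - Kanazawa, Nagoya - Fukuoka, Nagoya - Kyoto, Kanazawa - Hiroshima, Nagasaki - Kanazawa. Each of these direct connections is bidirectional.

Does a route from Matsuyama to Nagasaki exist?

Yes

Explore from Matsuyama.
Distance 1: reach Kanazawa, Kobe, Kyoto.
Distance 2: reach Hiroshima, Nagasaki, Nagoya, Osaka, Sapporo, Sendai.
Found Nagasaki.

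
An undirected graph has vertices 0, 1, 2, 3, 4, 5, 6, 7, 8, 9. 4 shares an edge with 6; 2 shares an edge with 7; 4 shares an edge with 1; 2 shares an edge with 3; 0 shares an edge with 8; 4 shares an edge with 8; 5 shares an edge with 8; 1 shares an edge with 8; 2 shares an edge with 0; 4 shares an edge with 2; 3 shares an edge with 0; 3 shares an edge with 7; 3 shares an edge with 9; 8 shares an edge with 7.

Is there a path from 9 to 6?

Yes

Explore from 9.
Distance 1: reach 3.
Distance 2: reach 0, 2, 7.
Distance 3: reach 4, 8.
Distance 4: reach 1, 5, 6.
Found 6.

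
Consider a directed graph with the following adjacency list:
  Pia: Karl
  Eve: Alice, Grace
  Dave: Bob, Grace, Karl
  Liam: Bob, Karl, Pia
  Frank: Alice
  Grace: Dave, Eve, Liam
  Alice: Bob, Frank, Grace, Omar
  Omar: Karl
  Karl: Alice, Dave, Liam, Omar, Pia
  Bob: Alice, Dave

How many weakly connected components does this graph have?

1

From Alice: component {Alice, Bob, Dave, Eve, Frank, Grace, Karl, Liam, Omar, Pia}.
That's 1 component.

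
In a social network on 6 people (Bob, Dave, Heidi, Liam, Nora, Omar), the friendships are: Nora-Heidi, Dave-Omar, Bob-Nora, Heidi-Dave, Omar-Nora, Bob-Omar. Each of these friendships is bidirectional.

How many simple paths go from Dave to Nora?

3

Dave–Heidi–Nora
Dave–Omar–Bob–Nora
Dave–Omar–Nora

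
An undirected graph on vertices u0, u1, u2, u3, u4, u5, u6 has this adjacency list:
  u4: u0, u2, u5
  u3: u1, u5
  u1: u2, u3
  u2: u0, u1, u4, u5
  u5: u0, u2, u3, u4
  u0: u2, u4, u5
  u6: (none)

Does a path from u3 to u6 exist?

No

Explore from u3.
Distance 1: reach u1, u5.
Distance 2: reach u0, u2, u4.
The search is exhausted without reaching u6; it lies in a different component.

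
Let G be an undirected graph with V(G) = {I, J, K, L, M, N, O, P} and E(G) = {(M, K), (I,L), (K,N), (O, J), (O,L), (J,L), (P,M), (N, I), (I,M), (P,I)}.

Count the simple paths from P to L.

P–I–L
P–M–I–L
P–M–K–N–I–L

3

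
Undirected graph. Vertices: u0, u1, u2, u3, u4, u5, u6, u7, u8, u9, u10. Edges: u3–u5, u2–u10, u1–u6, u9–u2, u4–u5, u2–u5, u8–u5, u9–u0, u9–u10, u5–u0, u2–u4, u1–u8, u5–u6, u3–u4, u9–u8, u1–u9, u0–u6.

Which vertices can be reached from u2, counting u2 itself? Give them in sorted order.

u0, u1, u2, u3, u4, u5, u6, u8, u9, u10

Start at u2.
Its neighbours: u4, u5, u9, u10.
Then their neighbours: u0, u1, u3, u6, u8.
Nothing further is reachable.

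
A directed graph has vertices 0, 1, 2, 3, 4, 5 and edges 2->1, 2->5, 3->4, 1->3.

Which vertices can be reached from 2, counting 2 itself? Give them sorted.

1, 2, 3, 4, 5

Start at 2.
Its neighbours: 1, 5.
Then their neighbours: 3.
Then next layer: 4.
Nothing further is reachable.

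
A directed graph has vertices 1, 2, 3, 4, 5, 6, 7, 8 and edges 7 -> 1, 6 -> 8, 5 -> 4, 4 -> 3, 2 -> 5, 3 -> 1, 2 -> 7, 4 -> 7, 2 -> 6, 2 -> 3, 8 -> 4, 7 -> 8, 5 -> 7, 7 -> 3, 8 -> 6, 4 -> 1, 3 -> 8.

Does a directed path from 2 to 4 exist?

Explore from 2.
Distance 1: reach 3, 5, 6, 7.
Distance 2: reach 1, 4, 8.
Found 4.

Yes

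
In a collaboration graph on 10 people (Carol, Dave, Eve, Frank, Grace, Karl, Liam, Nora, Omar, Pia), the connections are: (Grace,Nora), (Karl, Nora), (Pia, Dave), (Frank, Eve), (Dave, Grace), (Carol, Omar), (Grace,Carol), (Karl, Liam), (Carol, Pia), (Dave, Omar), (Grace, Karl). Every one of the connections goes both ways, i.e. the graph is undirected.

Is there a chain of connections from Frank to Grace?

Explore from Frank.
Distance 1: reach Eve.
The search is exhausted without reaching Grace; it lies in a different component.

No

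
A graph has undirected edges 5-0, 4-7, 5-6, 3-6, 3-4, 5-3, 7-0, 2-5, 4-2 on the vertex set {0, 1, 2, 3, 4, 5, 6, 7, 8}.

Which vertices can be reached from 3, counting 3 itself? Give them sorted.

Start at 3.
Its neighbours: 4, 5, 6.
Then their neighbours: 0, 2, 7.
Nothing further is reachable.

0, 2, 3, 4, 5, 6, 7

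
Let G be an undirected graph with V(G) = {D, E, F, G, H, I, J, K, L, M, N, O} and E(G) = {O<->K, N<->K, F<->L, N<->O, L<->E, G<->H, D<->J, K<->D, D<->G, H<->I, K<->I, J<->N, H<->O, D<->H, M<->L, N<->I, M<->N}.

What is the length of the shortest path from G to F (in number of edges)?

6

Distance 0: G.
Distance 1: D, H.
Distance 2: I, J, K, O.
Distance 3: N.
Distance 4: M.
Distance 5: L.
Distance 6: E, F — contains F.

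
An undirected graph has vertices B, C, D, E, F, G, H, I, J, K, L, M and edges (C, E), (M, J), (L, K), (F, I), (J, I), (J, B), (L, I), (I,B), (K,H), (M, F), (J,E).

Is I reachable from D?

No

D has no edges, so nothing is reachable from it.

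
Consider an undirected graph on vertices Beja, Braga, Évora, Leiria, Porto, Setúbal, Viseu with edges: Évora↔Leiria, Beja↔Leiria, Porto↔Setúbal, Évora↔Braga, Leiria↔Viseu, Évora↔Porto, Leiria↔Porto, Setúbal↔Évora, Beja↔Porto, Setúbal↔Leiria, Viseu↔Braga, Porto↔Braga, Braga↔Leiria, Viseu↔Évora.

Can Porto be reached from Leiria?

Explore from Leiria.
Distance 1: reach Beja, Braga, Évora, Porto, Setúbal, Viseu.
Found Porto.

Yes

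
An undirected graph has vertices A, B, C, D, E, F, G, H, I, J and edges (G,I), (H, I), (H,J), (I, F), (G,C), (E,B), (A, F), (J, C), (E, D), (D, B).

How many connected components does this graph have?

From A: component {A, C, F, G, H, I, J}.
From B: component {B, D, E}.
That's 2 components.

2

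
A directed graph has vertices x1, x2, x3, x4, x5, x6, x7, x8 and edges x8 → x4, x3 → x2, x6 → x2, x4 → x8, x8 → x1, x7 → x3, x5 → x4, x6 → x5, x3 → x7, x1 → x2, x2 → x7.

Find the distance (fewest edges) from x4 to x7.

4

Distance 0: x4.
Distance 1: x8.
Distance 2: x1.
Distance 3: x2.
Distance 4: x7 — contains x7.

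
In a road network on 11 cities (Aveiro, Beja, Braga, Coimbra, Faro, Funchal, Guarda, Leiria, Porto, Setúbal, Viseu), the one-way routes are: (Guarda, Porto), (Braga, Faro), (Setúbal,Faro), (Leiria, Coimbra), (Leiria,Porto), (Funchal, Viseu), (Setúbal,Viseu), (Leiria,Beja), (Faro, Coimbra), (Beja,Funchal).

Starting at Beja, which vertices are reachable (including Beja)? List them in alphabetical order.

Start at Beja.
Its neighbours: Funchal.
Then their neighbours: Viseu.
Nothing further is reachable.

Beja, Funchal, Viseu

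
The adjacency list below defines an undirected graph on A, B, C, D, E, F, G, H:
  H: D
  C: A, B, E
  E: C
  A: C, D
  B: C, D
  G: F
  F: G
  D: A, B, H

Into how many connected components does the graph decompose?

From A: component {A, B, C, D, E, H}.
From F: component {F, G}.
That's 2 components.

2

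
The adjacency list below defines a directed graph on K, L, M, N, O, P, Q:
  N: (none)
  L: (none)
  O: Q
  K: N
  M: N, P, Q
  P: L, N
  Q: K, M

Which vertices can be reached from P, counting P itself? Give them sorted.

Start at P.
Its neighbours: L, N.
Nothing further is reachable.

L, N, P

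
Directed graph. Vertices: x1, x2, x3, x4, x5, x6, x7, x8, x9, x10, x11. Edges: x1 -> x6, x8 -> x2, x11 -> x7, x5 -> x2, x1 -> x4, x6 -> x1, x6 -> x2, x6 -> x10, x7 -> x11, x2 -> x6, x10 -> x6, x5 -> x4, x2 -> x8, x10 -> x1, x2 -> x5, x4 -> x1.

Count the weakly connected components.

4

From x1: component {x1, x2, x4, x5, x6, x8, x10}.
From x3: component {x3}.
From x7: component {x7, x11}.
From x9: component {x9}.
That's 4 components.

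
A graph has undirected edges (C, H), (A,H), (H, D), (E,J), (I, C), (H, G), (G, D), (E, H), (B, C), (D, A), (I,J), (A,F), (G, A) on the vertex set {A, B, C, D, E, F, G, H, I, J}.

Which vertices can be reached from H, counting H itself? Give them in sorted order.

Start at H.
Its neighbours: A, C, D, E, G.
Then their neighbours: B, F, I, J.
Every vertex is now reached.

A, B, C, D, E, F, G, H, I, J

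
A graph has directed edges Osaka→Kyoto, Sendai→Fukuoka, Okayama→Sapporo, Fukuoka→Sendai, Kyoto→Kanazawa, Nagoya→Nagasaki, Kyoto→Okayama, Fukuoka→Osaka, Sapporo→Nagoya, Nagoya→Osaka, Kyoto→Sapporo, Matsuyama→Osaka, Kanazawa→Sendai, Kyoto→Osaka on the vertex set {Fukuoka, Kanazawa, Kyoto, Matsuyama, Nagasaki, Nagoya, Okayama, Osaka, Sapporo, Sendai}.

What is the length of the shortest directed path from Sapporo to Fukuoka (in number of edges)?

Distance 0: Sapporo.
Distance 1: Nagoya.
Distance 2: Nagasaki, Osaka.
Distance 3: Kyoto.
Distance 4: Kanazawa, Okayama.
Distance 5: Sendai.
Distance 6: Fukuoka — contains Fukuoka.

6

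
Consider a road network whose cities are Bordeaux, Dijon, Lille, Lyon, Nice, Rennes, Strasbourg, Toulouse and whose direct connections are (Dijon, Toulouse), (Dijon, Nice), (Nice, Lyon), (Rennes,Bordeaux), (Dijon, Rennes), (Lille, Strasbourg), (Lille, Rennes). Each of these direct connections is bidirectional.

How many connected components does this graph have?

1

From Bordeaux: component {Bordeaux, Dijon, Lille, Lyon, Nice, Rennes, Strasbourg, Toulouse}.
That's 1 component.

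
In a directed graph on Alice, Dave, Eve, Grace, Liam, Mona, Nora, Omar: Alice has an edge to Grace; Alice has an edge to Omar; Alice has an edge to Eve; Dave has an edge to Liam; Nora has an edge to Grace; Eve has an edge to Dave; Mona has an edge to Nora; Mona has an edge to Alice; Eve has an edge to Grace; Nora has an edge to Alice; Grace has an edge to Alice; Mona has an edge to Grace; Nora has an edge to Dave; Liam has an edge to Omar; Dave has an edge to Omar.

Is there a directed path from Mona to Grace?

Yes

Explore from Mona.
Distance 1: reach Alice, Grace, Nora.
Found Grace.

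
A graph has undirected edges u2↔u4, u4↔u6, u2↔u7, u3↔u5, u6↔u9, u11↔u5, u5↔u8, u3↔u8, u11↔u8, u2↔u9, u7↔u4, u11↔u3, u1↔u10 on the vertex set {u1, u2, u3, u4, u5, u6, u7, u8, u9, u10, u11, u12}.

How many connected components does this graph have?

4

From u1: component {u1, u10}.
From u2: component {u2, u4, u6, u7, u9}.
From u3: component {u3, u5, u8, u11}.
From u12: component {u12}.
That's 4 components.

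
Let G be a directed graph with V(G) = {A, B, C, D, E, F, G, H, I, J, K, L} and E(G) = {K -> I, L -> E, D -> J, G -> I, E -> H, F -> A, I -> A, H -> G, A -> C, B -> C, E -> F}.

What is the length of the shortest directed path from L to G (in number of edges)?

Distance 0: L.
Distance 1: E.
Distance 2: F, H.
Distance 3: A, G — contains G.

3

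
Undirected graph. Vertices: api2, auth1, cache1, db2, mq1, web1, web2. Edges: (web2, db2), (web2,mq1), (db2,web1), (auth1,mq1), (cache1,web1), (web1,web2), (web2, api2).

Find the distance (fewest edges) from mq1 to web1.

2

Distance 0: mq1.
Distance 1: auth1, web2.
Distance 2: api2, db2, web1 — contains web1.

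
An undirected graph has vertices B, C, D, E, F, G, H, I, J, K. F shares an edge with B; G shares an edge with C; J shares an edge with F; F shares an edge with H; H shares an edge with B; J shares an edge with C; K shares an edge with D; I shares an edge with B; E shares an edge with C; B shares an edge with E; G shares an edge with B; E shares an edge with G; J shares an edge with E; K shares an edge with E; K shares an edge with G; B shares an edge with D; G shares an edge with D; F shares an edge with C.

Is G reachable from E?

Yes

Explore from E.
Distance 1: reach B, C, G, J, K.
Found G.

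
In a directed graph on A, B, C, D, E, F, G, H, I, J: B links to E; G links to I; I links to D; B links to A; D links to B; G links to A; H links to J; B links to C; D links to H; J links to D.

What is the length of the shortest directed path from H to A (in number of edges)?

Distance 0: H.
Distance 1: J.
Distance 2: D.
Distance 3: B.
Distance 4: A, C, E — contains A.

4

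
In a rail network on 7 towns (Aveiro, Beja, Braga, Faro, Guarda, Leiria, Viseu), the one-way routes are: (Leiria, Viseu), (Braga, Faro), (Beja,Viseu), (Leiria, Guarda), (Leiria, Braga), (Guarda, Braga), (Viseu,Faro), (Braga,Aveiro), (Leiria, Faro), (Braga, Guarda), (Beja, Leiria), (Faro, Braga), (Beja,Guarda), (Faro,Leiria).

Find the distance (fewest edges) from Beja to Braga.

2

Distance 0: Beja.
Distance 1: Guarda, Leiria, Viseu.
Distance 2: Braga, Faro — contains Braga.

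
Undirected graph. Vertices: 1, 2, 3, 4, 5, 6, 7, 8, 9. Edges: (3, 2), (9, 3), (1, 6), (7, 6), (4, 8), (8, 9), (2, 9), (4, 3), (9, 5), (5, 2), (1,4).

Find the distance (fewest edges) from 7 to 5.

6

Distance 0: 7.
Distance 1: 6.
Distance 2: 1.
Distance 3: 4.
Distance 4: 3, 8.
Distance 5: 2, 9.
Distance 6: 5 — contains 5.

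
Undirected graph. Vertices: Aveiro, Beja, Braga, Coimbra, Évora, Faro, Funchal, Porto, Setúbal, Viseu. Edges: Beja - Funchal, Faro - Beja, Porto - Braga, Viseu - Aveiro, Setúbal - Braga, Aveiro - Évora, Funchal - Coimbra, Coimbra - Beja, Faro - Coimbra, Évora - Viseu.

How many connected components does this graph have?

From Aveiro: component {Aveiro, Évora, Viseu}.
From Beja: component {Beja, Coimbra, Faro, Funchal}.
From Braga: component {Braga, Porto, Setúbal}.
That's 3 components.

3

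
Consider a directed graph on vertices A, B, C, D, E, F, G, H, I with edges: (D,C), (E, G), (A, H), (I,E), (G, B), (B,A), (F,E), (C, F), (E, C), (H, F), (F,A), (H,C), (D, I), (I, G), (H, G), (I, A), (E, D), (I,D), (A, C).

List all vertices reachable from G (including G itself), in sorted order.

A, B, C, D, E, F, G, H, I

Start at G.
Its neighbours: B.
Then their neighbours: A.
Then next layer: C, H.
Then next layer: F.
Then next layer: E.
Then next layer: D.
Then next layer: I.
Every vertex is now reached.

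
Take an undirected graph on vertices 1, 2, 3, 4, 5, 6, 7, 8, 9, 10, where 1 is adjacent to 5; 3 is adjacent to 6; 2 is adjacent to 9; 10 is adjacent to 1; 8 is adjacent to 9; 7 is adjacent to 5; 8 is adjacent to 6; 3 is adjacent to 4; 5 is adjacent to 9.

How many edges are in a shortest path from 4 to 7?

6

Distance 0: 4.
Distance 1: 3.
Distance 2: 6.
Distance 3: 8.
Distance 4: 9.
Distance 5: 2, 5.
Distance 6: 1, 7 — contains 7.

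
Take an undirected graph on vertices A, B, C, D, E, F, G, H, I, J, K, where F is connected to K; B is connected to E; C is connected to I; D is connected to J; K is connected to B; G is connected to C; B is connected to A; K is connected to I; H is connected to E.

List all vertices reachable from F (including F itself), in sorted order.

A, B, C, E, F, G, H, I, K

Start at F.
Its neighbours: K.
Then their neighbours: B, I.
Then next layer: A, C, E.
Then next layer: G, H.
Nothing further is reachable.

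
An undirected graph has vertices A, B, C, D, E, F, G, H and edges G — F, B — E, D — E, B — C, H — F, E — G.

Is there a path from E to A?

No

Explore from E.
Distance 1: reach B, D, G.
Distance 2: reach C, F.
Distance 3: reach H.
The search is exhausted without reaching A; it lies in a different component.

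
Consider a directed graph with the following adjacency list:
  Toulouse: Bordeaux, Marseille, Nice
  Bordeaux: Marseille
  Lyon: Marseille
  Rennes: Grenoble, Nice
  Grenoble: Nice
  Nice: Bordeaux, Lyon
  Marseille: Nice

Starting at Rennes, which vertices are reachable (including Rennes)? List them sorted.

Bordeaux, Grenoble, Lyon, Marseille, Nice, Rennes

Start at Rennes.
Its neighbours: Grenoble, Nice.
Then their neighbours: Bordeaux, Lyon.
Then next layer: Marseille.
Nothing further is reachable.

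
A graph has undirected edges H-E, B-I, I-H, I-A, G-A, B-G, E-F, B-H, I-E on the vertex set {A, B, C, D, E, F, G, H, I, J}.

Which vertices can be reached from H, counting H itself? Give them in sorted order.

Start at H.
Its neighbours: B, E, I.
Then their neighbours: A, F, G.
Nothing further is reachable.

A, B, E, F, G, H, I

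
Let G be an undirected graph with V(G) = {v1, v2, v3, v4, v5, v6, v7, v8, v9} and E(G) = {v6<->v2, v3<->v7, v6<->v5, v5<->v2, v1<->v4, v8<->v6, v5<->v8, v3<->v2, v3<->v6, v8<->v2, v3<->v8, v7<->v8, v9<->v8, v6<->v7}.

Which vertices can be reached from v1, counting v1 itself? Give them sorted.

v1, v4

Start at v1.
Its neighbours: v4.
Nothing further is reachable.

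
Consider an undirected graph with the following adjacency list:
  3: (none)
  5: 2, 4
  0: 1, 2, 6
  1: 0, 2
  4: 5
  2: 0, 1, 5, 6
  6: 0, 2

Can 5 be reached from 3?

3 has no edges, so nothing is reachable from it.

No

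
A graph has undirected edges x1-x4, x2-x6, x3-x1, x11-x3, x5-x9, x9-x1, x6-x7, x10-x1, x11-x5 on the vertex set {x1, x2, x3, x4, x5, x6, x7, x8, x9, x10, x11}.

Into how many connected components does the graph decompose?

3

From x1: component {x1, x3, x4, x5, x9, x10, x11}.
From x2: component {x2, x6, x7}.
From x8: component {x8}.
That's 3 components.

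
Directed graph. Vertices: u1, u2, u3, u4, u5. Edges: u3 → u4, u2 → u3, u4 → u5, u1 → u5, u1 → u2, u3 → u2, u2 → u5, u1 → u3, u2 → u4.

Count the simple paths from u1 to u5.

u1→u2→u3→u4→u5
u1→u2→u4→u5
u1→u2→u5
u1→u3→u2→u4→u5
u1→u3→u2→u5
u1→u3→u4→u5
u1→u5

7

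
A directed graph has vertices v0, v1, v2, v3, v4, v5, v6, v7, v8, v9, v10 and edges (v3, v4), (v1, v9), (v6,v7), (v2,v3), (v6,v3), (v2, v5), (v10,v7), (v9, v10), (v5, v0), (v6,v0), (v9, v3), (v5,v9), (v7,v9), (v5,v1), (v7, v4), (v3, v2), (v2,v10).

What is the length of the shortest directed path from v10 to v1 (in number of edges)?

Distance 0: v10.
Distance 1: v7.
Distance 2: v4, v9.
Distance 3: v3.
Distance 4: v2.
Distance 5: v5.
Distance 6: v0, v1 — contains v1.

6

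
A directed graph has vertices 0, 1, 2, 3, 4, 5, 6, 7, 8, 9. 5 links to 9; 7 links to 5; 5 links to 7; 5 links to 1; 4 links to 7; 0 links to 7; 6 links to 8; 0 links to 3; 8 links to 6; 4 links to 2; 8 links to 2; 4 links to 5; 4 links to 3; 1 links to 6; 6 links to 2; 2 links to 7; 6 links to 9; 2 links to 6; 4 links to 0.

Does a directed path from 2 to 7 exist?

Explore from 2.
Distance 1: reach 6, 7.
Found 7.

Yes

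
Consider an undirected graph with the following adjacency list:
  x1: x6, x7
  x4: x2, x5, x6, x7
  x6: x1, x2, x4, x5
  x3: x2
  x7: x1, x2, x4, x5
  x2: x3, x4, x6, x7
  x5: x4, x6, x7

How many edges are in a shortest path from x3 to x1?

Distance 0: x3.
Distance 1: x2.
Distance 2: x4, x6, x7.
Distance 3: x1, x5 — contains x1.

3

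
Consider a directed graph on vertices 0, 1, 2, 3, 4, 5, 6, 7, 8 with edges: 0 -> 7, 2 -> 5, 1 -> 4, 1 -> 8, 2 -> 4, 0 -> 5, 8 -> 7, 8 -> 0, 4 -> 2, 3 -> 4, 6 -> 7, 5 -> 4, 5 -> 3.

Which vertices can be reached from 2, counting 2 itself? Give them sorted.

Start at 2.
Its neighbours: 4, 5.
Then their neighbours: 3.
Nothing further is reachable.

2, 3, 4, 5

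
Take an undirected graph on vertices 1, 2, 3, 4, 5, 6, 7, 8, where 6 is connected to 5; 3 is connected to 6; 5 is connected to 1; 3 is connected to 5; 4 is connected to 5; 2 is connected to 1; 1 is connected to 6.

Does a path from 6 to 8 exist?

No

Explore from 6.
Distance 1: reach 1, 3, 5.
Distance 2: reach 2, 4.
The search is exhausted without reaching 8; it lies in a different component.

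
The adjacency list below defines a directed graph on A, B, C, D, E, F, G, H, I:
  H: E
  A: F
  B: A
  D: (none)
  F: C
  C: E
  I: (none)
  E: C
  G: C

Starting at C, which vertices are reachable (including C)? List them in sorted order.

C, E

Start at C.
Its neighbours: E.
Nothing further is reachable.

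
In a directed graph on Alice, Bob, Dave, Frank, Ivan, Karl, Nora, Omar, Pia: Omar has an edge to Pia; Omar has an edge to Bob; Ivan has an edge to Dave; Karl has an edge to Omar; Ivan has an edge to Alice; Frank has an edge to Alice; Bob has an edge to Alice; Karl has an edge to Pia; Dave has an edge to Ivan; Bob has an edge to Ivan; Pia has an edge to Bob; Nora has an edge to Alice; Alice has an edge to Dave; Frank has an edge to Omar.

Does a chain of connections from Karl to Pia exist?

Explore from Karl.
Distance 1: reach Omar, Pia.
Found Pia.

Yes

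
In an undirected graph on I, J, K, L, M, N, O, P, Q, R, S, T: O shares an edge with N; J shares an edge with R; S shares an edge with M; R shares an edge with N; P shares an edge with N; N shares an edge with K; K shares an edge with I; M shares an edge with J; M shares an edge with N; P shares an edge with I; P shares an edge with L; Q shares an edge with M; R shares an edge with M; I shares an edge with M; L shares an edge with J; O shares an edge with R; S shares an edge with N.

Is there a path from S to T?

Explore from S.
Distance 1: reach M, N.
Distance 2: reach I, J, K, O, P, Q, R.
Distance 3: reach L.
The search is exhausted without reaching T; it lies in a different component.

No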